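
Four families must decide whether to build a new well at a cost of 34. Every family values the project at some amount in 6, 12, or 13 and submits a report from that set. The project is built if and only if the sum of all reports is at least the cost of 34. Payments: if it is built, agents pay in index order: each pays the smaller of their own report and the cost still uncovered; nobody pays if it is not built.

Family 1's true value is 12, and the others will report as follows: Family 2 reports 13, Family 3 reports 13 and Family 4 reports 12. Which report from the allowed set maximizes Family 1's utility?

6

Report 6: project built, pays 6, utility 12 - 6 = 6.
Report 12: project built, pays 12, utility 12 - 12 = 0.
Report 13: project built, pays 13, utility 12 - 13 = -1.
The best choice is 6 with utility 6.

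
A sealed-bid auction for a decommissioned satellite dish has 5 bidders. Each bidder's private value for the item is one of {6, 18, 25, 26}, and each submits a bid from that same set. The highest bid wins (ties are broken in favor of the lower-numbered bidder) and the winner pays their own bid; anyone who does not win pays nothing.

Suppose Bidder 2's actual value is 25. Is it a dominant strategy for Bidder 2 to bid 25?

Consider the case where Bidder 1 bids 6, Bidder 3 bids 6, Bidder 4 bids 6 and Bidder 5 bids 6.
Truthful bid 25: wins, pays 25, utility 25 - 25 = 0.
Bid 18 instead: wins, pays 18, utility 25 - 18 = 7.
Since 7 > 0, bidding 18 is strictly better here, so truthful bidding is not dominant.

No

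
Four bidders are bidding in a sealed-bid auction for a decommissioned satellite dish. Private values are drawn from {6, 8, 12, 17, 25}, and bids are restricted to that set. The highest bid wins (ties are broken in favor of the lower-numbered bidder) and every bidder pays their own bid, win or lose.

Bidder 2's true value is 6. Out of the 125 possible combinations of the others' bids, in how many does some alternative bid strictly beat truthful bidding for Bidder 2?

4

Others bid (6, 6, 6): truth gives -6; bid 8 gives -2 > -6. Violating.
Others bid (6, 6, 8): truth gives -6; bid 8 gives -2 > -6. Violating.
Others bid (6, 8, 6): truth gives -6; bid 8 gives -2 > -6. Violating.
Others bid (6, 8, 8): truth gives -6; bid 8 gives -2 > -6. Violating.
Others bid (6, 6, 12): truth gives -6; no alternative beats it.
Others bid (6, 6, 17): truth gives -6; no alternative beats it.
(Checking all 125 profiles: 4 have a profitable deviation, 121 do not.)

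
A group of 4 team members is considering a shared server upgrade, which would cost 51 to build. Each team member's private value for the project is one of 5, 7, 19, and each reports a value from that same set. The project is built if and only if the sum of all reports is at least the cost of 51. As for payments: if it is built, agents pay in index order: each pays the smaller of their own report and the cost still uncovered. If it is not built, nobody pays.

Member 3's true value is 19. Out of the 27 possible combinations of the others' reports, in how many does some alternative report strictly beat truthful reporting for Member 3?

Others report (7, 19, 19): truth gives 0; report 7 gives 12 > 0. Violating.
Others report (19, 7, 19): truth gives 0; report 7 gives 12 > 0. Violating.
Others report (19, 19, 7): truth gives 6; report 7 gives 12 > 6. Violating.
Others report (19, 19, 19): truth gives 6; report 5 gives 14 > 6. Violating.
Others report (5, 5, 5): truth gives 0; no alternative beats it.
Others report (5, 5, 7): truth gives 0; no alternative beats it.
(Checking all 27 profiles: 4 have a profitable deviation, 23 do not.)

4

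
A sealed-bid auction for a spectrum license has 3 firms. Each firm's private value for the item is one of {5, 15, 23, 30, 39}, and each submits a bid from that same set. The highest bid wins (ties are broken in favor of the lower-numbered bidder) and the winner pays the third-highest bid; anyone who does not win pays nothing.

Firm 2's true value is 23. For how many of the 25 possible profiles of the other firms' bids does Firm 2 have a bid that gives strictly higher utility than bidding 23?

8

Others bid (5, 30): truth gives 0; bid 30 gives 18 > 0. Violating.
Others bid (5, 39): truth gives 0; bid 39 gives 18 > 0. Violating.
Others bid (15, 30): truth gives 0; bid 30 gives 8 > 0. Violating.
Others bid (15, 39): truth gives 0; bid 39 gives 8 > 0. Violating.
Others bid (5, 5): truth gives 18; no alternative beats it.
Others bid (5, 15): truth gives 18; no alternative beats it.
(Checking all 25 profiles: 8 have a profitable deviation, 17 do not.)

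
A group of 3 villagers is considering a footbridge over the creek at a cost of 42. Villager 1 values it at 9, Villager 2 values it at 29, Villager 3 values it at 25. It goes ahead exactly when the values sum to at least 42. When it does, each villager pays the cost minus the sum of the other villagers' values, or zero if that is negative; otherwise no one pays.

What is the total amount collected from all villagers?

Total value 63 ≥ cost 42, so it is built.
Villager 1: others sum to 54; max(0, 42 - 54) = 0.
Villager 2: others sum to 34; max(0, 42 - 34) = 8.
Villager 3: others sum to 38; max(0, 42 - 38) = 4.
Total collected = 0 + 8 + 4 = 12.

12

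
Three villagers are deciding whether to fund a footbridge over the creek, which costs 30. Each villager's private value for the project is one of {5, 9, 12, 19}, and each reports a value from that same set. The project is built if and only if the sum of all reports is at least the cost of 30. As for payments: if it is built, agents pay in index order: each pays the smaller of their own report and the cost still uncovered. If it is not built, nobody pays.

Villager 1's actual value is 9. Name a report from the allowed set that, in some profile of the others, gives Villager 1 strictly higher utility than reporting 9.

5

Suppose Villager 2 reports 9 and Villager 3 reports 19.
Report 9: project built, pays 9, utility 9 - 9 = 0.
Report 5: project built, pays 5, utility 9 - 5 = 4.
So reporting 5 beats truth here (4 > 0).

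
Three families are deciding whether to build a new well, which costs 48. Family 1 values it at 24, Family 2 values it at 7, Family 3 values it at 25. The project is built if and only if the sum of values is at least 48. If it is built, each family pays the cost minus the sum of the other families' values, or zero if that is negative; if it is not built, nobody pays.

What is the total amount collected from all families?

Total value 56 ≥ cost 48, so it is built.
Family 1: others sum to 32; max(0, 48 - 32) = 16.
Family 2: others sum to 49; max(0, 48 - 49) = 0.
Family 3: others sum to 31; max(0, 48 - 31) = 17.
Total collected = 16 + 0 + 17 = 33.

33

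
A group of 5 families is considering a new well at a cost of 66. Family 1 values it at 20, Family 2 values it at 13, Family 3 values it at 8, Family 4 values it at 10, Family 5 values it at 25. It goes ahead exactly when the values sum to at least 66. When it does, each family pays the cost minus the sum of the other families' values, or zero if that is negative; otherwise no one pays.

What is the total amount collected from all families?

28

Total value 76 ≥ cost 66, so it is built.
Family 1: others sum to 56; max(0, 66 - 56) = 10.
Family 2: others sum to 63; max(0, 66 - 63) = 3.
Family 3: others sum to 68; max(0, 66 - 68) = 0.
Family 4: others sum to 66; max(0, 66 - 66) = 0.
Family 5: others sum to 51; max(0, 66 - 51) = 15.
Total collected = 10 + 3 + 0 + 0 + 15 = 28.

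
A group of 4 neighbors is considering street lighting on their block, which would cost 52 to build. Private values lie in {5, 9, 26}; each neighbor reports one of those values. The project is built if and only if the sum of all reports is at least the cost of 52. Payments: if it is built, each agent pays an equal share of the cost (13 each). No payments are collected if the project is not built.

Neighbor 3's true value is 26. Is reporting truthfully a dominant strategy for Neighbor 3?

Yes

Check each profile of the others' reports and compare truth against every alternative report.
Others report (5, 5, 26): truth gives 13, best alternative gives 0.
Others report (5, 9, 26): truth gives 13, best alternative gives 0.
Others report (5, 26, 5): truth gives 13, best alternative gives 0.
Others report (5, 26, 9): truth gives 13, best alternative gives 0.
Others report (9, 5, 26): truth gives 13, best alternative gives 0.
Others report (9, 9, 9): truth gives 13, best alternative gives 0.
(Remaining 21 profiles checked similarly; truth is weakly best in each.)
In every case the truthful report is at least as good as any alternative, so it is a dominant strategy.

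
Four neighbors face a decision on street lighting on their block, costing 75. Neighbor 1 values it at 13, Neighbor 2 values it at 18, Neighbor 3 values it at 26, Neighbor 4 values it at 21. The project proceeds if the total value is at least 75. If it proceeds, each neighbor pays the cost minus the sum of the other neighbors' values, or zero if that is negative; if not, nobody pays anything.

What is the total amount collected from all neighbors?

66

Total value 78 ≥ cost 75, so it is built.
Neighbor 1: others sum to 65; max(0, 75 - 65) = 10.
Neighbor 2: others sum to 60; max(0, 75 - 60) = 15.
Neighbor 3: others sum to 52; max(0, 75 - 52) = 23.
Neighbor 4: others sum to 57; max(0, 75 - 57) = 18.
Total collected = 10 + 15 + 23 + 18 = 66.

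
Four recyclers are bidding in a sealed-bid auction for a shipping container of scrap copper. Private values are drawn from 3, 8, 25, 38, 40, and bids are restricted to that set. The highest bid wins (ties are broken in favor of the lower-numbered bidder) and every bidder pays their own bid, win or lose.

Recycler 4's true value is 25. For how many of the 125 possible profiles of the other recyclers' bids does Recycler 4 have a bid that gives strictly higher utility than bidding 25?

118

Others bid (3, 3, 3): truth gives 0; bid 8 gives 17 > 0. Violating.
Others bid (3, 3, 25): truth gives -25; bid 3 gives -3 > -25. Violating.
Others bid (3, 3, 38): truth gives -25; bid 3 gives -3 > -25. Violating.
Others bid (3, 3, 40): truth gives -25; bid 3 gives -3 > -25. Violating.
Others bid (3, 3, 8): truth gives 0; no alternative beats it.
Others bid (3, 8, 3): truth gives 0; no alternative beats it.
(Checking all 125 profiles: 118 have a profitable deviation, 7 do not.)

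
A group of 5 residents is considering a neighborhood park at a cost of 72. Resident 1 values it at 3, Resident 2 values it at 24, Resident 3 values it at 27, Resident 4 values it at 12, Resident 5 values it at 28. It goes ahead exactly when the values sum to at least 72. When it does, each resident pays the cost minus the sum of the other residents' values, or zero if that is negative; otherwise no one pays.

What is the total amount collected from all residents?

13

Total value 94 ≥ cost 72, so it is built.
Resident 1: others sum to 91; max(0, 72 - 91) = 0.
Resident 2: others sum to 70; max(0, 72 - 70) = 2.
Resident 3: others sum to 67; max(0, 72 - 67) = 5.
Resident 4: others sum to 82; max(0, 72 - 82) = 0.
Resident 5: others sum to 66; max(0, 72 - 66) = 6.
Total collected = 0 + 2 + 5 + 0 + 6 = 13.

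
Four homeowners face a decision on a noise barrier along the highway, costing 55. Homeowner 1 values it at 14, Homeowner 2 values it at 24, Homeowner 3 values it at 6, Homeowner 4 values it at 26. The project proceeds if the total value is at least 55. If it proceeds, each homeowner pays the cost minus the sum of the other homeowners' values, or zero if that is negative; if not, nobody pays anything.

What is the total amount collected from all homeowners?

20

Total value 70 ≥ cost 55, so it is built.
Homeowner 1: others sum to 56; max(0, 55 - 56) = 0.
Homeowner 2: others sum to 46; max(0, 55 - 46) = 9.
Homeowner 3: others sum to 64; max(0, 55 - 64) = 0.
Homeowner 4: others sum to 44; max(0, 55 - 44) = 11.
Total collected = 0 + 9 + 0 + 11 = 20.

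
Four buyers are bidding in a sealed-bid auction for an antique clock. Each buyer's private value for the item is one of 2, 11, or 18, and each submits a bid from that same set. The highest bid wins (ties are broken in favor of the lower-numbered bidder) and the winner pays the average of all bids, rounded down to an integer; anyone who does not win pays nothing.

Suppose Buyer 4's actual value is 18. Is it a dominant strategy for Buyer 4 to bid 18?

Consider the case where Buyer 1 bids 2, Buyer 2 bids 2 and Buyer 3 bids 2.
Truthful bid 18: wins, pays 6, utility 18 - 6 = 12.
Bid 11 instead: wins, pays 4, utility 18 - 4 = 14.
Since 14 > 12, bidding 11 is strictly better here, so truthful bidding is not dominant.

No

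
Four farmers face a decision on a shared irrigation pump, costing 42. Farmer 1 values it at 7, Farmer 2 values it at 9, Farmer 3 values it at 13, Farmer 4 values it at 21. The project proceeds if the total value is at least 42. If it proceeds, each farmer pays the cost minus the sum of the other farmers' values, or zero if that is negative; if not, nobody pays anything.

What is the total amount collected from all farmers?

19

Total value 50 ≥ cost 42, so it is built.
Farmer 1: others sum to 43; max(0, 42 - 43) = 0.
Farmer 2: others sum to 41; max(0, 42 - 41) = 1.
Farmer 3: others sum to 37; max(0, 42 - 37) = 5.
Farmer 4: others sum to 29; max(0, 42 - 29) = 13.
Total collected = 0 + 1 + 5 + 13 = 19.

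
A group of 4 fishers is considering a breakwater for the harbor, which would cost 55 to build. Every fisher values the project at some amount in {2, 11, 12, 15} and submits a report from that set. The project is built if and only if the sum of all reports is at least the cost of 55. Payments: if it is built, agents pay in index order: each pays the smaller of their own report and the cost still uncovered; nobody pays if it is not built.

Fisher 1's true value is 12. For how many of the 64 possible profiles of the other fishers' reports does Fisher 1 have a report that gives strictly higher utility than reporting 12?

Others report (15, 15, 15): truth gives 0; report 11 gives 1 > 0. Violating.
Others report (2, 2, 2): truth gives 0; no alternative beats it.
Others report (2, 2, 11): truth gives 0; no alternative beats it.
(Checking all 64 profiles: 1 has a profitable deviation, 63 do not.)

1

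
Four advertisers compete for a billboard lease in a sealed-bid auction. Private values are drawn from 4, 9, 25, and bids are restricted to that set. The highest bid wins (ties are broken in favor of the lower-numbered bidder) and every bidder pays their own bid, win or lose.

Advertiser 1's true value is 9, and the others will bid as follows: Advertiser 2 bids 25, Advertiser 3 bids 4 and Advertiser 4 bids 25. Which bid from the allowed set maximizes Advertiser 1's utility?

4

Bid 4: loses but pays 4, utility -4.
Bid 9: loses but pays 9, utility -9.
Bid 25: wins, pays 25, utility 9 - 25 = -16.
The best choice is 4 with utility -4.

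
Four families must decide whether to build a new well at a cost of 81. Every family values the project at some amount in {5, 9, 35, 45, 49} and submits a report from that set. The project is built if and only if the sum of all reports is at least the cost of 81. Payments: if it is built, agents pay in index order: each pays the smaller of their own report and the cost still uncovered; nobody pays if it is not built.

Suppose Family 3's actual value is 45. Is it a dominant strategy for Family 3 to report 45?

No

Consider the case where Family 1 reports 5, Family 2 reports 5 and Family 4 reports 45.
Truthful report 45: project built, pays 45, utility 45 - 45 = 0.
Report 35 instead: project built, pays 35, utility 45 - 35 = 10.
Since 10 > 0, reporting 35 is strictly better here, so truthful reporting is not dominant.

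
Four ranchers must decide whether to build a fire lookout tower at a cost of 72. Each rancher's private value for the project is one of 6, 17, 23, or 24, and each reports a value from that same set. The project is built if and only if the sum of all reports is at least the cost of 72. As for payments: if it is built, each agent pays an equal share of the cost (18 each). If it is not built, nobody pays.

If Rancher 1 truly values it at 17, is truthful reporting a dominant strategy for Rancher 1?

Consider the case where Rancher 2 reports 17, Rancher 3 reports 17 and Rancher 4 reports 23.
Truthful report 17: project built, pays 18, utility 17 - 18 = -1.
Report 6 instead: project not built, utility 0.
Since 0 > -1, reporting 6 is strictly better here, so truthful reporting is not dominant.

No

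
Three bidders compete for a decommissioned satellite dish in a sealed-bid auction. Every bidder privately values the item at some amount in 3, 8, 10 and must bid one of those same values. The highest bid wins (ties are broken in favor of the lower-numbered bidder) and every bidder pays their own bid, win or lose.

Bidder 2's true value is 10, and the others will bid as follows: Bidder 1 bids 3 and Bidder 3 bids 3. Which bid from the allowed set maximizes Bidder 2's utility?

8

Bid 3: loses but pays 3, utility -3.
Bid 8: wins, pays 8, utility 10 - 8 = 2.
Bid 10: wins, pays 10, utility 10 - 10 = 0.
The best choice is 8 with utility 2.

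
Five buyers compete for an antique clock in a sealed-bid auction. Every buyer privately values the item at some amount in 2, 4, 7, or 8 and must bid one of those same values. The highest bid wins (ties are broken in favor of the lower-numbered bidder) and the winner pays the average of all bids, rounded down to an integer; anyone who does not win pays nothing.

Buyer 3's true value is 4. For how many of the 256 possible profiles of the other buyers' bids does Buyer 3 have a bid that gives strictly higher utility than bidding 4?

Others bid (2, 4, 2, 2): truth gives 0; bid 7 gives 1 > 0. Violating.
Others bid (2, 4, 2, 4): truth gives 0; bid 7 gives 1 > 0. Violating.
Others bid (2, 4, 4, 2): truth gives 0; bid 7 gives 1 > 0. Violating.
Others bid (4, 2, 2, 2): truth gives 0; bid 7 gives 1 > 0. Violating.
Others bid (2, 2, 2, 2): truth gives 2; no alternative beats it.
Others bid (2, 2, 2, 4): truth gives 2; no alternative beats it.
(Checking all 256 profiles: 7 have a profitable deviation, 249 do not.)

7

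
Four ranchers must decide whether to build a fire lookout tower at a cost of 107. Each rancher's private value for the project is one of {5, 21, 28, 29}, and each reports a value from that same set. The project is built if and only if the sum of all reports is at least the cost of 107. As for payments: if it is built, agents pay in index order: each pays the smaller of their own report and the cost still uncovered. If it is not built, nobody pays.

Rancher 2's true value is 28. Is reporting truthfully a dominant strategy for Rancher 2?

Consider the case where Rancher 1 reports 28, Rancher 3 reports 29 and Rancher 4 reports 29.
Truthful report 28: project built, pays 28, utility 28 - 28 = 0.
Report 21 instead: project built, pays 21, utility 28 - 21 = 7.
Since 7 > 0, reporting 21 is strictly better here, so truthful reporting is not dominant.

No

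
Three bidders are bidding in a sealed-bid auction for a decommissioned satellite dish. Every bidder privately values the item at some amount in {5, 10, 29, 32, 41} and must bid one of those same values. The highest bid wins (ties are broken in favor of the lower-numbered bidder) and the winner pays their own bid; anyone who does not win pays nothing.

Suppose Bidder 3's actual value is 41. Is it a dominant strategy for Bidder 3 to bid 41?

Consider the case where Bidder 1 bids 5 and Bidder 2 bids 5.
Truthful bid 41: wins, pays 41, utility 41 - 41 = 0.
Bid 10 instead: wins, pays 10, utility 41 - 10 = 31.
Since 31 > 0, bidding 10 is strictly better here, so truthful bidding is not dominant.

No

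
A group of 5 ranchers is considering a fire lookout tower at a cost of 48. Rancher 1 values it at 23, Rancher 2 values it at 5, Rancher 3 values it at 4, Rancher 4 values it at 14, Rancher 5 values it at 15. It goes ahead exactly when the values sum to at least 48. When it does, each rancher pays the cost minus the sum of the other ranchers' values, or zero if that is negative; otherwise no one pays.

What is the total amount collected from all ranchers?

13

Total value 61 ≥ cost 48, so it is built.
Rancher 1: others sum to 38; max(0, 48 - 38) = 10.
Rancher 2: others sum to 56; max(0, 48 - 56) = 0.
Rancher 3: others sum to 57; max(0, 48 - 57) = 0.
Rancher 4: others sum to 47; max(0, 48 - 47) = 1.
Rancher 5: others sum to 46; max(0, 48 - 46) = 2.
Total collected = 10 + 0 + 0 + 1 + 2 = 13.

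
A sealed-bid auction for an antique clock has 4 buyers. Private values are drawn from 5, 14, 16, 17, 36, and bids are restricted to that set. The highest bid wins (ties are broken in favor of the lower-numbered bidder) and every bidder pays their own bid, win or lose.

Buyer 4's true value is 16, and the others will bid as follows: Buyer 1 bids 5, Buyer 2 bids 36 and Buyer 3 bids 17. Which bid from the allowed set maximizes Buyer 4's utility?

5

Bid 5: loses but pays 5, utility -5.
Bid 14: loses but pays 14, utility -14.
Bid 16: loses but pays 16, utility -16.
Bid 17: loses but pays 17, utility -17.
Bid 36: loses but pays 36, utility -36.
The best choice is 5 with utility -5.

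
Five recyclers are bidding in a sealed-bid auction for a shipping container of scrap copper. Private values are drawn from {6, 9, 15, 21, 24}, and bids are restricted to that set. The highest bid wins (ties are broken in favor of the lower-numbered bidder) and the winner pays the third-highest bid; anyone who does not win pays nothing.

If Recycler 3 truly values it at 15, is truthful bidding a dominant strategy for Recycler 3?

No

Consider the case where Recycler 1 bids 6, Recycler 2 bids 6, Recycler 4 bids 6 and Recycler 5 bids 21.
Truthful bid 15: loses, pays 0, utility 0.
Bid 21 instead: wins, pays 6, utility 15 - 6 = 9.
Since 9 > 0, bidding 21 is strictly better here, so truthful bidding is not dominant.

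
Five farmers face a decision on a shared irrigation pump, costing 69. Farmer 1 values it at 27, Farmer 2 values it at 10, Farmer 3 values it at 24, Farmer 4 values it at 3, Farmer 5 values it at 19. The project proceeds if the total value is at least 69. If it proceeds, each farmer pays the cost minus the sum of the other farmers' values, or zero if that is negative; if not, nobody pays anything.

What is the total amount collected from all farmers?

Total value 83 ≥ cost 69, so it is built.
Farmer 1: others sum to 56; max(0, 69 - 56) = 13.
Farmer 2: others sum to 73; max(0, 69 - 73) = 0.
Farmer 3: others sum to 59; max(0, 69 - 59) = 10.
Farmer 4: others sum to 80; max(0, 69 - 80) = 0.
Farmer 5: others sum to 64; max(0, 69 - 64) = 5.
Total collected = 13 + 0 + 10 + 0 + 5 = 28.

28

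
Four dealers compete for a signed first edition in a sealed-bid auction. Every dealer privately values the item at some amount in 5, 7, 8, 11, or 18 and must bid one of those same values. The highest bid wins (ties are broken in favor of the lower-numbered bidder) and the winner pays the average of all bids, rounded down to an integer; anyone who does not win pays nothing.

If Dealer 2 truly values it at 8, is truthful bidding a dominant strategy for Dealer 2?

Consider the case where Dealer 1 bids 8, Dealer 3 bids 5 and Dealer 4 bids 5.
Truthful bid 8: loses, pays 0, utility 0.
Bid 11 instead: wins, pays 7, utility 8 - 7 = 1.
Since 1 > 0, bidding 11 is strictly better here, so truthful bidding is not dominant.

No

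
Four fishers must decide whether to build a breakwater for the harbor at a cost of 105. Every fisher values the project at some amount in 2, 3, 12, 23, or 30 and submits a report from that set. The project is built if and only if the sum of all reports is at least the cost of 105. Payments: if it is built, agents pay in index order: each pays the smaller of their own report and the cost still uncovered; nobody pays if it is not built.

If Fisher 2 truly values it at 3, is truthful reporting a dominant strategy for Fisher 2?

Yes

Check each profile of the others' reports and compare truth against every alternative report.
Others report (2, 2, 2): truth gives 0, best alternative gives 0.
Others report (2, 2, 3): truth gives 0, best alternative gives 0.
Others report (2, 2, 12): truth gives 0, best alternative gives 0.
Others report (2, 2, 23): truth gives 0, best alternative gives 0.
Others report (2, 2, 30): truth gives 0, best alternative gives 0.
Others report (2, 3, 2): truth gives 0, best alternative gives 0.
(Remaining 119 profiles checked similarly; truth is weakly best in each.)
In every case the truthful report is at least as good as any alternative, so it is a dominant strategy.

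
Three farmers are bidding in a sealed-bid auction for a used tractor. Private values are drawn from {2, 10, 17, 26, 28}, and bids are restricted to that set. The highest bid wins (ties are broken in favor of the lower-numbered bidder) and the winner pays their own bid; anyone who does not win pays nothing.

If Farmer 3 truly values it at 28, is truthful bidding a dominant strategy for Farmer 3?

No

Consider the case where Farmer 1 bids 2 and Farmer 2 bids 2.
Truthful bid 28: wins, pays 28, utility 28 - 28 = 0.
Bid 10 instead: wins, pays 10, utility 28 - 10 = 18.
Since 18 > 0, bidding 10 is strictly better here, so truthful bidding is not dominant.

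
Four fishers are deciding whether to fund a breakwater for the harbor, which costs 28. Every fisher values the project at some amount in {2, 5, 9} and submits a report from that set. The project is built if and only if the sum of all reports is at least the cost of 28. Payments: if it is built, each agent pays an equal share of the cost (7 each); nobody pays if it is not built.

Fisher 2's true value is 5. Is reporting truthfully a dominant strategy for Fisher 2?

Consider the case where Fisher 1 reports 5, Fisher 3 reports 9 and Fisher 4 reports 9.
Truthful report 5: project built, pays 7, utility 5 - 7 = -2.
Report 2 instead: project not built, utility 0.
Since 0 > -2, reporting 2 is strictly better here, so truthful reporting is not dominant.

No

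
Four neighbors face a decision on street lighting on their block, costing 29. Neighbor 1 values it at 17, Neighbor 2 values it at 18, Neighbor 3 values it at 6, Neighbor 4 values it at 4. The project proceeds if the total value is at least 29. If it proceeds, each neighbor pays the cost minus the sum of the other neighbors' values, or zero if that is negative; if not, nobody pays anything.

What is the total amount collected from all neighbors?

Total value 45 ≥ cost 29, so it is built.
Neighbor 1: others sum to 28; max(0, 29 - 28) = 1.
Neighbor 2: others sum to 27; max(0, 29 - 27) = 2.
Neighbor 3: others sum to 39; max(0, 29 - 39) = 0.
Neighbor 4: others sum to 41; max(0, 29 - 41) = 0.
Total collected = 1 + 2 + 0 + 0 = 3.

3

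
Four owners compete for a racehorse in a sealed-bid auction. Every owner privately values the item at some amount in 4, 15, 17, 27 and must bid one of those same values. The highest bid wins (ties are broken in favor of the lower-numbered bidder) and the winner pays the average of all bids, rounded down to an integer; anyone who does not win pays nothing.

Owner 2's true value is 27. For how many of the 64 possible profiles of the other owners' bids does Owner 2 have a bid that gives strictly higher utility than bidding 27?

18

Others bid (4, 4, 4): truth gives 18; bid 15 gives 21 > 18. Violating.
Others bid (4, 4, 15): truth gives 15; bid 15 gives 18 > 15. Violating.
Others bid (4, 4, 17): truth gives 14; bid 17 gives 17 > 14. Violating.
Others bid (4, 15, 4): truth gives 15; bid 15 gives 18 > 15. Violating.
Others bid (4, 4, 27): truth gives 12; no alternative beats it.
Others bid (4, 15, 27): truth gives 9; no alternative beats it.
(Checking all 64 profiles: 18 have a profitable deviation, 46 do not.)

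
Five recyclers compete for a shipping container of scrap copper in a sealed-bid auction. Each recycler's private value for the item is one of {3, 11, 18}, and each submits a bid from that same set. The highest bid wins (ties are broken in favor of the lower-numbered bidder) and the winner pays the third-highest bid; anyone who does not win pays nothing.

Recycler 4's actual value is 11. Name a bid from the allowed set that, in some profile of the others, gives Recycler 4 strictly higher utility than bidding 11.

18

Suppose Recycler 1 bids 3, Recycler 2 bids 3, Recycler 3 bids 3 and Recycler 5 bids 18.
Bid 11: loses, pays 0, utility 0.
Bid 18: wins, pays 3, utility 11 - 3 = 8.
So bidding 18 beats truth here (8 > 0).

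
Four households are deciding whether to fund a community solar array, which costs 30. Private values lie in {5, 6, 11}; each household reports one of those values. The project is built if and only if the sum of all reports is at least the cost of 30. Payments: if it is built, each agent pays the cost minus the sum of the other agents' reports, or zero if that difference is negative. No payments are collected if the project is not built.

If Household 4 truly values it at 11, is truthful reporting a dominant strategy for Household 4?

Yes

Check each profile of the others' reports and compare truth against every alternative report.
Others report (6, 6, 11): truth gives 4, best alternative gives 0.
Others report (6, 11, 6): truth gives 4, best alternative gives 0.
Others report (11, 6, 6): truth gives 4, best alternative gives 0.
Others report (5, 6, 11): truth gives 3, best alternative gives 0.
Others report (5, 11, 6): truth gives 3, best alternative gives 0.
Others report (6, 5, 11): truth gives 3, best alternative gives 0.
(Remaining 21 profiles checked similarly; truth is weakly best in each.)
In every case the truthful report is at least as good as any alternative, so it is a dominant strategy.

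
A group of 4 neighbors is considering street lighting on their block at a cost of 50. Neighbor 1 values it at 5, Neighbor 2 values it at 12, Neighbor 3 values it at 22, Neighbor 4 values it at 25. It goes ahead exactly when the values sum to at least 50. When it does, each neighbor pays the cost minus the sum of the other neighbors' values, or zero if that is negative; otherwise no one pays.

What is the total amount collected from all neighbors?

Total value 64 ≥ cost 50, so it is built.
Neighbor 1: others sum to 59; max(0, 50 - 59) = 0.
Neighbor 2: others sum to 52; max(0, 50 - 52) = 0.
Neighbor 3: others sum to 42; max(0, 50 - 42) = 8.
Neighbor 4: others sum to 39; max(0, 50 - 39) = 11.
Total collected = 0 + 0 + 8 + 11 = 19.

19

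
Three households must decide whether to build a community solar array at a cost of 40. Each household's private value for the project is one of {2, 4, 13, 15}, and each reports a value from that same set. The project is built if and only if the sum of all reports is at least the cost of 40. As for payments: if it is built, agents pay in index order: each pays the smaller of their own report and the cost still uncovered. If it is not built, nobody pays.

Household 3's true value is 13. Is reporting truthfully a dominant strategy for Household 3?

Yes

Check each profile of the others' reports and compare truth against every alternative report.
Others report (15, 15): truth gives 3, best alternative gives 3.
Others report (13, 15): truth gives 1, best alternative gives 1.
Others report (15, 13): truth gives 1, best alternative gives 1.
Others report (2, 2): truth gives 0, best alternative gives 0.
Others report (2, 4): truth gives 0, best alternative gives 0.
Others report (2, 13): truth gives 0, best alternative gives 0.
(Remaining 10 profiles checked similarly; truth is weakly best in each.)
In every case the truthful report is at least as good as any alternative, so it is a dominant strategy.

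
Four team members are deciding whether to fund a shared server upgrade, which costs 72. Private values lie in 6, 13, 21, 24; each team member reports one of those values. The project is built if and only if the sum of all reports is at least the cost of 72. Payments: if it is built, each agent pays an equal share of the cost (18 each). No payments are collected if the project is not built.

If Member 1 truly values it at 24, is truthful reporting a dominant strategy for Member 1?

Yes

Check each profile of the others' reports and compare truth against every alternative report.
Others report (6, 21, 21): truth gives 6, best alternative gives 0.
Others report (13, 13, 24): truth gives 6, best alternative gives 0.
Others report (13, 24, 13): truth gives 6, best alternative gives 0.
Others report (21, 6, 21): truth gives 6, best alternative gives 0.
Others report (21, 21, 6): truth gives 6, best alternative gives 0.
Others report (24, 13, 13): truth gives 6, best alternative gives 0.
(Remaining 58 profiles checked similarly; truth is weakly best in each.)
In every case the truthful report is at least as good as any alternative, so it is a dominant strategy.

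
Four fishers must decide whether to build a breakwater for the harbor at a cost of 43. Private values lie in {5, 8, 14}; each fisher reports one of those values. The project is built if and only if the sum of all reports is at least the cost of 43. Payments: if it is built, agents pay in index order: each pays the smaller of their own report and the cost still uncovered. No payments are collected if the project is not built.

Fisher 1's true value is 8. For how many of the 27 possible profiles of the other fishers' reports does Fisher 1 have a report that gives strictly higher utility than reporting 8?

1

Others report (14, 14, 14): truth gives 0; report 5 gives 3 > 0. Violating.
Others report (5, 5, 5): truth gives 0; no alternative beats it.
Others report (5, 5, 8): truth gives 0; no alternative beats it.
(Checking all 27 profiles: 1 has a profitable deviation, 26 do not.)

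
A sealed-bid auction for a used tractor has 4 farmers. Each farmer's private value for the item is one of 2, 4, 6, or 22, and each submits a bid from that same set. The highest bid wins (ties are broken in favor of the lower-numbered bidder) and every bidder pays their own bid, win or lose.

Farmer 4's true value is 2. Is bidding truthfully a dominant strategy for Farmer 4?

Check each profile of the others' bids and compare truth against every alternative bid.
Others bid (2, 2, 4): truth gives -2, best alternative gives -4.
Others bid (2, 2, 6): truth gives -2, best alternative gives -4.
Others bid (2, 2, 22): truth gives -2, best alternative gives -4.
Others bid (2, 4, 2): truth gives -2, best alternative gives -4.
Others bid (2, 4, 4): truth gives -2, best alternative gives -4.
Others bid (2, 4, 6): truth gives -2, best alternative gives -4.
(Remaining 58 profiles checked similarly; truth is weakly best in each.)
In every case the truthful bid is at least as good as any alternative, so it is a dominant strategy.

Yes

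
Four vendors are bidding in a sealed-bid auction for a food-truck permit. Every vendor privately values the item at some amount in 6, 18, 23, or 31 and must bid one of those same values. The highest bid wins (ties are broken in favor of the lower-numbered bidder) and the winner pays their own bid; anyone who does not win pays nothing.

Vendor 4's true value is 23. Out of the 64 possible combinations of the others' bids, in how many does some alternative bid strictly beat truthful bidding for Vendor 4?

1

Others bid (6, 6, 6): truth gives 0; bid 18 gives 5 > 0. Violating.
Others bid (6, 6, 18): truth gives 0; no alternative beats it.
Others bid (6, 6, 23): truth gives 0; no alternative beats it.
(Checking all 64 profiles: 1 has a profitable deviation, 63 do not.)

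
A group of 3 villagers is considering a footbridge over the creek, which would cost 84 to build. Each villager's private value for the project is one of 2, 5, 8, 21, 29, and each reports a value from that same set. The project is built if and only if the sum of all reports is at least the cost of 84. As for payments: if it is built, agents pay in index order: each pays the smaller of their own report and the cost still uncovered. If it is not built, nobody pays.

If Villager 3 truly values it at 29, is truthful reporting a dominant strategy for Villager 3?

Yes

Check each profile of the others' reports and compare truth against every alternative report.
Others report (29, 29): truth gives 3, best alternative gives 0.
Others report (2, 2): truth gives 0, best alternative gives 0.
Others report (2, 5): truth gives 0, best alternative gives 0.
Others report (2, 8): truth gives 0, best alternative gives 0.
Others report (2, 21): truth gives 0, best alternative gives 0.
Others report (2, 29): truth gives 0, best alternative gives 0.
(Remaining 19 profiles checked similarly; truth is weakly best in each.)
In every case the truthful report is at least as good as any alternative, so it is a dominant strategy.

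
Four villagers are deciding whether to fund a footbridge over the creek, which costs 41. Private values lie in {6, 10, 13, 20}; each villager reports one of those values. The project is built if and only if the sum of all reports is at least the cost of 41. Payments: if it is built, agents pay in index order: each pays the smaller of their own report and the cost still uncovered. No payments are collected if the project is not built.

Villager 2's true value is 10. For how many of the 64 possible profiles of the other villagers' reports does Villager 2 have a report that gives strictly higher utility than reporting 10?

Others report (6, 10, 20): truth gives 0; report 6 gives 4 > 0. Violating.
Others report (6, 13, 20): truth gives 0; report 6 gives 4 > 0. Violating.
Others report (6, 20, 10): truth gives 0; report 6 gives 4 > 0. Violating.
Others report (6, 20, 13): truth gives 0; report 6 gives 4 > 0. Violating.
Others report (6, 6, 6): truth gives 0; no alternative beats it.
Others report (6, 6, 10): truth gives 0; no alternative beats it.
(Checking all 64 profiles: 38 have a profitable deviation, 26 do not.)

38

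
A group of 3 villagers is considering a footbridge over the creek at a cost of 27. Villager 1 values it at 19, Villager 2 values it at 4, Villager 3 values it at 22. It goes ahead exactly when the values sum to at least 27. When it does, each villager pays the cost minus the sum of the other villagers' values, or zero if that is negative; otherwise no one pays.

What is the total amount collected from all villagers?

Total value 45 ≥ cost 27, so it is built.
Villager 1: others sum to 26; max(0, 27 - 26) = 1.
Villager 2: others sum to 41; max(0, 27 - 41) = 0.
Villager 3: others sum to 23; max(0, 27 - 23) = 4.
Total collected = 1 + 0 + 4 = 5.

5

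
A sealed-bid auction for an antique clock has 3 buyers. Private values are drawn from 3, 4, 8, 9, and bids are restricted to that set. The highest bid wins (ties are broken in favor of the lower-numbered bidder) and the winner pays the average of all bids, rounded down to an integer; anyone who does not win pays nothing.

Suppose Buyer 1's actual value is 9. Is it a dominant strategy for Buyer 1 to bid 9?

Consider the case where Buyer 2 bids 3 and Buyer 3 bids 3.
Truthful bid 9: wins, pays 5, utility 9 - 5 = 4.
Bid 3 instead: wins, pays 3, utility 9 - 3 = 6.
Since 6 > 4, bidding 3 is strictly better here, so truthful bidding is not dominant.

No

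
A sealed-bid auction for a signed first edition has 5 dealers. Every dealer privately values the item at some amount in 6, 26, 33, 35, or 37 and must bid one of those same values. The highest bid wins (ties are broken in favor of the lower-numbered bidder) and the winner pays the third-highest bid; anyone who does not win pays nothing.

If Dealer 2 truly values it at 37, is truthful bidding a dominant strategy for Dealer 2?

Check each profile of the others' bids and compare truth against every alternative bid.
Others bid (6, 6, 6, 37): truth gives 31, best alternative gives 0.
Others bid (6, 6, 37, 6): truth gives 31, best alternative gives 0.
Others bid (6, 37, 6, 6): truth gives 31, best alternative gives 0.
Others bid (35, 6, 6, 6): truth gives 31, best alternative gives 0.
Others bid (6, 6, 26, 37): truth gives 11, best alternative gives 0.
Others bid (6, 6, 37, 26): truth gives 11, best alternative gives 0.
(Remaining 619 profiles checked similarly; truth is weakly best in each.)
In every case the truthful bid is at least as good as any alternative, so it is a dominant strategy.

Yes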